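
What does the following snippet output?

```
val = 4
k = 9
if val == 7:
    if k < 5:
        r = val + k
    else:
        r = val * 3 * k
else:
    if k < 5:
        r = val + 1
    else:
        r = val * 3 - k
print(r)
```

3

val=4, k=9
val == 7 is False; k < 5 is False
→ r = val * 3 - k = 3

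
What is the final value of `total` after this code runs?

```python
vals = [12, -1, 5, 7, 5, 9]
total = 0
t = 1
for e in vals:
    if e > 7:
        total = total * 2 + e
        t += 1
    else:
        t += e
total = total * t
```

e=12: >7, total = 0*2+12 = 12; t=2
e=-1: not >7; t=1
e=5: not >7; t=6
e=7: not >7; t=13
e=5: not >7; t=18
e=9: >7, total = 12*2+9 = 33; t=19
total*t = 33*19 = 627

627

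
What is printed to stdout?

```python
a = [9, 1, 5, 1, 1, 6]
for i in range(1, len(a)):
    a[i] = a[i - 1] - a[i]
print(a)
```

i=1: a[1] = 9-1 = 8 → [9, 8, 5, 1, 1, 6]
i=2: a[2] = 8-5 = 3 → [9, 8, 3, 1, 1, 6]
i=3: a[3] = 3-1 = 2 → [9, 8, 3, 2, 1, 6]
i=4: a[4] = 2-1 = 1 → [9, 8, 3, 2, 1, 6]
i=5: a[5] = 1-6 = -5 → [9, 8, 3, 2, 1, -5]

[9, 8, 3, 2, 1, -5]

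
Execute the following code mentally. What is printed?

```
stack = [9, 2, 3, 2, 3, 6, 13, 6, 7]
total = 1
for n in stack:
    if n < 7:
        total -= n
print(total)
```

-21

n=9: not <7
n=2: <7, total = 1-2 = -1
n=3: <7, total = (-1)-3 = -4
n=2: <7, total = (-4)-2 = -6
n=3: <7, total = (-6)-3 = -9
n=6: <7, total = (-9)-6 = -15
n=13: not <7
n=6: <7, total = (-15)-6 = -21
n=7: not <7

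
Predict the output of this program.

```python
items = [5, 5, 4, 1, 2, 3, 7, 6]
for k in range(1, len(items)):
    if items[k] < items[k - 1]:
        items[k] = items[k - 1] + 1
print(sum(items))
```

61

k=1: 5>=5, unchanged → [5, 5, 4, 1, 2, 3, 7, 6]
k=2: 4<5, items[2] = 5+1 = 6 → [5, 5, 6, 1, 2, 3, 7, 6]
k=3: 1<6, items[3] = 6+1 = 7 → [5, 5, 6, 7, 2, 3, 7, 6]
k=4: 2<7, items[4] = 7+1 = 8 → [5, 5, 6, 7, 8, 3, 7, 6]
k=5: 3<8, items[5] = 8+1 = 9 → [5, 5, 6, 7, 8, 9, 7, 6]
k=6: 7<9, items[6] = 9+1 = 10 → [5, 5, 6, 7, 8, 9, 10, 6]
k=7: 6<10, items[7] = 10+1 = 11 → [5, 5, 6, 7, 8, 9, 10, 11]
sum = 61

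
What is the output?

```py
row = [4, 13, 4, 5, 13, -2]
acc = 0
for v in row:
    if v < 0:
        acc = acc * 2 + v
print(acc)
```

-2

v=4: not <0
v=13: not <0
v=4: not <0
v=5: not <0
v=13: not <0
v=-2: <0, acc = 0*2+(-2) = -2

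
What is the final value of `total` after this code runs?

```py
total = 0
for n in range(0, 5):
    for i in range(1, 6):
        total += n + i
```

n=0,i=1: total = 0+1 = 1
n=0,i=2: total = 1+2 = 3
n=0,i=3: total = 3+3 = 6
n=0,i=4: total = 6+4 = 10
n=0,i=5: total = 10+5 = 15
n=1,i=1: total = 15+2 = 17
n=1,i=2: total = 17+3 = 20
n=1,i=3: total = 20+4 = 24
n=1,i=4: total = 24+5 = 29
n=1,i=5: total = 29+6 = 35
n=2,i=1: total = 35+3 = 38
n=2,i=2: total = 38+4 = 42
n=2,i=3: total = 42+5 = 47
n=2,i=4: total = 47+6 = 53
n=2,i=5: total = 53+7 = 60
n=3,i=1: total = 60+4 = 64
n=3,i=2: total = 64+5 = 69
n=3,i=3: total = 69+6 = 75
n=3,i=4: total = 75+7 = 82
n=3,i=5: total = 82+8 = 90
n=4,i=1: total = 90+5 = 95
n=4,i=2: total = 95+6 = 101
n=4,i=3: total = 101+7 = 108
n=4,i=4: total = 108+8 = 116
n=4,i=5: total = 116+9 = 125

125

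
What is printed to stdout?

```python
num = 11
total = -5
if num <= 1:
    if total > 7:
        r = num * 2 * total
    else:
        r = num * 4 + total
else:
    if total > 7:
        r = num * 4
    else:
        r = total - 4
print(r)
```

num=11, total=-5
num <= 1 is False; total > 7 is False
→ r = total - 4 = -9

-9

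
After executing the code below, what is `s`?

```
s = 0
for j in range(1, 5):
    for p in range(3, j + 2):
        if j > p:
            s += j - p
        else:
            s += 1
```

6

j=2,p=3: not 2>3, s = 0+1 = 1
j=3,p=3: not 3>3, s = 1+1 = 2
j=3,p=4: not 3>4, s = 2+1 = 3
j=4,p=3: 4>3, s = 3+1 = 4
j=4,p=4: not 4>4, s = 4+1 = 5
j=4,p=5: not 4>5, s = 5+1 = 6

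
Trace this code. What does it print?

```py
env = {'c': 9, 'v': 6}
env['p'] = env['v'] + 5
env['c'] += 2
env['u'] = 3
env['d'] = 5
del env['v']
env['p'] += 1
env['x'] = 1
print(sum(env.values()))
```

32

env['p'] = env['v']+5 = 11 → {'c': 9, 'v': 6, 'p': 11}
env['c'] = 9+2 = 11 → {'c': 11, 'v': 6, 'p': 11}
env['u'] = 3 → {'c': 11, 'v': 6, 'p': 11, 'u': 3}
env['d'] = 5 → {'c': 11, 'v': 6, 'p': 11, 'u': 3, 'd': 5}
del 'v' → {'c': 11, 'p': 11, 'u': 3, 'd': 5}
env['p'] = 11+1 = 12 → {'c': 11, 'p': 12, 'u': 3, 'd': 5}
env['x'] = 1 → {'c': 11, 'p': 12, 'u': 3, 'd': 5, 'x': 1}
sum of values = 32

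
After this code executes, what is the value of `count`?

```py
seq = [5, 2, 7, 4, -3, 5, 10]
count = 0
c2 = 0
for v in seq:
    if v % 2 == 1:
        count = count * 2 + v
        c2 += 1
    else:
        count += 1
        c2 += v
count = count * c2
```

1600

v=5: odd, count = 0*2+5 = 5; c2=1
v=2: not odd, count = 5+1 = 6; c2=3
v=7: odd, count = 6*2+7 = 19; c2=4
v=4: not odd, count = 19+1 = 20; c2=8
v=-3: odd, count = 20*2+(-3) = 37; c2=9
v=5: odd, count = 37*2+5 = 79; c2=10
v=10: not odd, count = 79+1 = 80; c2=20
count*c2 = 80*20 = 1600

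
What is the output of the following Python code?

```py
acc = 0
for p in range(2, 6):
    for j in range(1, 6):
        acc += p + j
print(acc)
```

p=2,j=1: acc = 0+3 = 3
p=2,j=2: acc = 3+4 = 7
p=2,j=3: acc = 7+5 = 12
p=2,j=4: acc = 12+6 = 18
p=2,j=5: acc = 18+7 = 25
p=3,j=1: acc = 25+4 = 29
p=3,j=2: acc = 29+5 = 34
p=3,j=3: acc = 34+6 = 40
p=3,j=4: acc = 40+7 = 47
p=3,j=5: acc = 47+8 = 55
p=4,j=1: acc = 55+5 = 60
p=4,j=2: acc = 60+6 = 66
p=4,j=3: acc = 66+7 = 73
p=4,j=4: acc = 73+8 = 81
p=4,j=5: acc = 81+9 = 90
p=5,j=1: acc = 90+6 = 96
p=5,j=2: acc = 96+7 = 103
p=5,j=3: acc = 103+8 = 111
p=5,j=4: acc = 111+9 = 120
p=5,j=5: acc = 120+10 = 130

130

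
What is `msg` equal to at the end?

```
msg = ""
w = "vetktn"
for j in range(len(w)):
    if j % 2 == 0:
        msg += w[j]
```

'vtt'

j=0: add 'v' → 'v'
j=1: skip
j=2: add 't' → 'vt'
j=3: skip
j=4: add 't' → 'vtt'
j=5: skip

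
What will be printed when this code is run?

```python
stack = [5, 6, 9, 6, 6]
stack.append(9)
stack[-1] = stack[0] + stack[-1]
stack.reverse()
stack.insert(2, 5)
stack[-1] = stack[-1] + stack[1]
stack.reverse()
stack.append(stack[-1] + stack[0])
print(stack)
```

append 9 → [5, 6, 9, 6, 6, 9]
stack[-1] = stack[0]+stack[-1] = 5+9 = 14 → [5, 6, 9, 6, 6, 14]
reverse → [14, 6, 6, 9, 6, 5]
insert 5 at 2 → [14, 6, 5, 6, 9, 6, 5]
stack[-1] = stack[-1]+stack[1] = 5+6 = 11 → [14, 6, 5, 6, 9, 6, 11]
reverse → [11, 6, 9, 6, 5, 6, 14]
append stack[-1]+stack[0] = 14+11 = 25 → [11, 6, 9, 6, 5, 6, 14, 25]

[11, 6, 9, 6, 5, 6, 14, 25]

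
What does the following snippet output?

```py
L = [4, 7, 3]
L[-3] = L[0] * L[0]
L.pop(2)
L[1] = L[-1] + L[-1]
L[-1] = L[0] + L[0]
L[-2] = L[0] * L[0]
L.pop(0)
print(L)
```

L[-3] = L[0]*L[0] = 4*4 = 16 → [16, 7, 3]
pop(2) removes 3 → [16, 7]
L[1] = L[-1]+L[-1] = 7+7 = 14 → [16, 14]
L[-1] = L[0]+L[0] = 16+16 = 32 → [16, 32]
L[-2] = L[0]*L[0] = 16*16 = 256 → [256, 32]
pop(0) removes 256 → [32]

[32]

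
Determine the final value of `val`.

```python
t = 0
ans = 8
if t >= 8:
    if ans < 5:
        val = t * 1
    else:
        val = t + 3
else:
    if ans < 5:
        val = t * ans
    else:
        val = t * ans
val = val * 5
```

t=0, ans=8
t >= 8 is False; ans < 5 is False
→ val = t * ans = 0
val = 0*5 = 0

0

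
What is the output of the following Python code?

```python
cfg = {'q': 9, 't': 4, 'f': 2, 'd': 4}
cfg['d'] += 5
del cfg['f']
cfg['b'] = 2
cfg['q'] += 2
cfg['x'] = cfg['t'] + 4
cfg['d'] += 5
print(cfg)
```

cfg['d'] = 4+5 = 9 → {'q': 9, 't': 4, 'f': 2, 'd': 9}
del 'f' → {'q': 9, 't': 4, 'd': 9}
cfg['b'] = 2 → {'q': 9, 't': 4, 'd': 9, 'b': 2}
cfg['q'] = 9+2 = 11 → {'q': 11, 't': 4, 'd': 9, 'b': 2}
cfg['x'] = cfg['t']+4 = 8 → {'q': 11, 't': 4, 'd': 9, 'b': 2, 'x': 8}
cfg['d'] = 9+5 = 14 → {'q': 11, 't': 4, 'd': 14, 'b': 2, 'x': 8}

{'q': 11, 't': 4, 'd': 14, 'b': 2, 'x': 8}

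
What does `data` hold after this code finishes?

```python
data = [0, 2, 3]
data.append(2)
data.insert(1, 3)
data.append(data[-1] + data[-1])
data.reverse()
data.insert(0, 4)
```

[4, 4, 2, 3, 2, 3, 0]

append 2 → [0, 2, 3, 2]
insert 3 at 1 → [0, 3, 2, 3, 2]
append data[-1]+data[-1] = 2+2 = 4 → [0, 3, 2, 3, 2, 4]
reverse → [4, 2, 3, 2, 3, 0]
insert 4 at 0 → [4, 4, 2, 3, 2, 3, 0]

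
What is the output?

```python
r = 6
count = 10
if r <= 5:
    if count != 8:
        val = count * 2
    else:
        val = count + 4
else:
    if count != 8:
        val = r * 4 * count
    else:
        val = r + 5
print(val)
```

240

r=6, count=10
r <= 5 is False; count != 8 is True
→ val = r * 4 * count = 240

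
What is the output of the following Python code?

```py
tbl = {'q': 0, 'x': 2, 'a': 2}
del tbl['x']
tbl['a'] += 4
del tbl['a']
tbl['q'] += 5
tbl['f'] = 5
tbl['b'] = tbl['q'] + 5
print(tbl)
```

del 'x' → {'q': 0, 'a': 2}
tbl['a'] = 2+4 = 6 → {'q': 0, 'a': 6}
del 'a' → {'q': 0}
tbl['q'] = 0+5 = 5 → {'q': 5}
tbl['f'] = 5 → {'q': 5, 'f': 5}
tbl['b'] = tbl['q']+5 = 10 → {'q': 5, 'f': 5, 'b': 10}

{'q': 5, 'f': 5, 'b': 10}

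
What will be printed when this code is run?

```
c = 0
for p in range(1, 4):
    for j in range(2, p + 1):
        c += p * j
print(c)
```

19

p=2,j=2: c = 0+4 = 4
p=3,j=2: c = 4+6 = 10
p=3,j=3: c = 10+9 = 19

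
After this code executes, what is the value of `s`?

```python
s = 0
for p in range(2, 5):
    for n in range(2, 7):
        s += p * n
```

p=2,n=2: s = 0+4 = 4
p=2,n=3: s = 4+6 = 10
p=2,n=4: s = 10+8 = 18
p=2,n=5: s = 18+10 = 28
p=2,n=6: s = 28+12 = 40
p=3,n=2: s = 40+6 = 46
p=3,n=3: s = 46+9 = 55
p=3,n=4: s = 55+12 = 67
p=3,n=5: s = 67+15 = 82
p=3,n=6: s = 82+18 = 100
p=4,n=2: s = 100+8 = 108
p=4,n=3: s = 108+12 = 120
p=4,n=4: s = 120+16 = 136
p=4,n=5: s = 136+20 = 156
p=4,n=6: s = 156+24 = 180

180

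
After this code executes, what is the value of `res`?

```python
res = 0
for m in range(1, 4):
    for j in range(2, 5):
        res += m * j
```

m=1,j=2: res = 0+2 = 2
m=1,j=3: res = 2+3 = 5
m=1,j=4: res = 5+4 = 9
m=2,j=2: res = 9+4 = 13
m=2,j=3: res = 13+6 = 19
m=2,j=4: res = 19+8 = 27
m=3,j=2: res = 27+6 = 33
m=3,j=3: res = 33+9 = 42
m=3,j=4: res = 42+12 = 54

54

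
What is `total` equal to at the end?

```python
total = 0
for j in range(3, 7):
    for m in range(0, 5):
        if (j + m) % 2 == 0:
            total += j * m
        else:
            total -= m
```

72

j=3,m=0: odd sum, total = 0-0 = 0
j=3,m=1: even sum, total = 0+3 = 3
j=3,m=2: odd sum, total = 3-2 = 1
j=3,m=3: even sum, total = 1+9 = 10
j=3,m=4: odd sum, total = 10-4 = 6
j=4,m=0: even sum, total = 6+0 = 6
j=4,m=1: odd sum, total = 6-1 = 5
j=4,m=2: even sum, total = 5+8 = 13
j=4,m=3: odd sum, total = 13-3 = 10
j=4,m=4: even sum, total = 10+16 = 26
j=5,m=0: odd sum, total = 26-0 = 26
j=5,m=1: even sum, total = 26+5 = 31
j=5,m=2: odd sum, total = 31-2 = 29
j=5,m=3: even sum, total = 29+15 = 44
j=5,m=4: odd sum, total = 44-4 = 40
j=6,m=0: even sum, total = 40+0 = 40
j=6,m=1: odd sum, total = 40-1 = 39
j=6,m=2: even sum, total = 39+12 = 51
j=6,m=3: odd sum, total = 51-3 = 48
j=6,m=4: even sum, total = 48+24 = 72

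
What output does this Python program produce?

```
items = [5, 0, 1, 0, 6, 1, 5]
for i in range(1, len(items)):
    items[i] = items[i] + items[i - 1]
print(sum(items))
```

i=1: items[1] = 0+5 = 5 → [5, 5, 1, 0, 6, 1, 5]
i=2: items[2] = 1+5 = 6 → [5, 5, 6, 0, 6, 1, 5]
i=3: items[3] = 0+6 = 6 → [5, 5, 6, 6, 6, 1, 5]
i=4: items[4] = 6+6 = 12 → [5, 5, 6, 6, 12, 1, 5]
i=5: items[5] = 1+12 = 13 → [5, 5, 6, 6, 12, 13, 5]
i=6: items[6] = 5+13 = 18 → [5, 5, 6, 6, 12, 13, 18]
sum = 65

65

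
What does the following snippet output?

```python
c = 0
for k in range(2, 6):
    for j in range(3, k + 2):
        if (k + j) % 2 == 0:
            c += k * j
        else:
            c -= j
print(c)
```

40

k=2,j=3: odd sum, c = 0-3 = -3
k=3,j=3: even sum, c = (-3)+9 = 6
k=3,j=4: odd sum, c = 6-4 = 2
k=4,j=3: odd sum, c = 2-3 = -1
k=4,j=4: even sum, c = (-1)+16 = 15
k=4,j=5: odd sum, c = 15-5 = 10
k=5,j=3: even sum, c = 10+15 = 25
k=5,j=4: odd sum, c = 25-4 = 21
k=5,j=5: even sum, c = 21+25 = 46
k=5,j=6: odd sum, c = 46-6 = 40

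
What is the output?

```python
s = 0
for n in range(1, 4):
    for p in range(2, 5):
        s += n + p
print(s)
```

45

n=1,p=2: s = 0+3 = 3
n=1,p=3: s = 3+4 = 7
n=1,p=4: s = 7+5 = 12
n=2,p=2: s = 12+4 = 16
n=2,p=3: s = 16+5 = 21
n=2,p=4: s = 21+6 = 27
n=3,p=2: s = 27+5 = 32
n=3,p=3: s = 32+6 = 38
n=3,p=4: s = 38+7 = 45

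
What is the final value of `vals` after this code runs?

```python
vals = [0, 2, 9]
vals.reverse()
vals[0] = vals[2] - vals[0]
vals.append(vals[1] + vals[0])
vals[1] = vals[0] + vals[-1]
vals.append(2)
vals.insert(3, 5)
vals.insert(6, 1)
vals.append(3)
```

reverse → [9, 2, 0]
vals[0] = vals[2]-vals[0] = 0-9 = -9 → [-9, 2, 0]
append vals[1]+vals[0] = 2+(-9) = -7 → [-9, 2, 0, -7]
vals[1] = vals[0]+vals[-1] = (-9)+(-7) = -16 → [-9, -16, 0, -7]
append 2 → [-9, -16, 0, -7, 2]
insert 5 at 3 → [-9, -16, 0, 5, -7, 2]
insert 1 at 6 → [-9, -16, 0, 5, -7, 2, 1]
append 3 → [-9, -16, 0, 5, -7, 2, 1, 3]

[-9, -16, 0, 5, -7, 2, 1, 3]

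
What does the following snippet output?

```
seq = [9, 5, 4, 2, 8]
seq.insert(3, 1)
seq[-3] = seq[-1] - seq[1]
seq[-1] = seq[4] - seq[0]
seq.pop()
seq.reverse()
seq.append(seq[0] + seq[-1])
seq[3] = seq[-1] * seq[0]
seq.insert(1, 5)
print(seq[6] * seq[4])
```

242

insert 1 at 3 → [9, 5, 4, 1, 2, 8]
seq[-3] = seq[-1]-seq[1] = 8-5 = 3 → [9, 5, 4, 3, 2, 8]
seq[-1] = seq[4]-seq[0] = 2-9 = -7 → [9, 5, 4, 3, 2, -7]
pop() removes -7 → [9, 5, 4, 3, 2]
reverse → [2, 3, 4, 5, 9]
append seq[0]+seq[-1] = 2+9 = 11 → [2, 3, 4, 5, 9, 11]
seq[3] = seq[-1]*seq[0] = 11*2 = 22 → [2, 3, 4, 22, 9, 11]
insert 5 at 1 → [2, 5, 3, 4, 22, 9, 11]
seq[6]*seq[4] = 11*22 = 242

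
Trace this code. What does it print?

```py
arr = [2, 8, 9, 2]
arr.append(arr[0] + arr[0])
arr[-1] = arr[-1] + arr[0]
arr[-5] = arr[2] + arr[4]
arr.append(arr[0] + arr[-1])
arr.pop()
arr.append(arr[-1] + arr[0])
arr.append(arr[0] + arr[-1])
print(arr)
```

[15, 8, 9, 2, 6, 21, 36]

append arr[0]+arr[0] = 2+2 = 4 → [2, 8, 9, 2, 4]
arr[-1] = arr[-1]+arr[0] = 4+2 = 6 → [2, 8, 9, 2, 6]
arr[-5] = arr[2]+arr[4] = 9+6 = 15 → [15, 8, 9, 2, 6]
append arr[0]+arr[-1] = 15+6 = 21 → [15, 8, 9, 2, 6, 21]
pop() removes 21 → [15, 8, 9, 2, 6]
append arr[-1]+arr[0] = 6+15 = 21 → [15, 8, 9, 2, 6, 21]
append arr[0]+arr[-1] = 15+21 = 36 → [15, 8, 9, 2, 6, 21, 36]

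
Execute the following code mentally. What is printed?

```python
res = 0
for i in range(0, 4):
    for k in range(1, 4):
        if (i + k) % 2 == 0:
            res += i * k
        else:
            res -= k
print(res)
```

8

i=0,k=1: odd sum, res = 0-1 = -1
i=0,k=2: even sum, res = (-1)+0 = -1
i=0,k=3: odd sum, res = (-1)-3 = -4
i=1,k=1: even sum, res = (-4)+1 = -3
i=1,k=2: odd sum, res = (-3)-2 = -5
i=1,k=3: even sum, res = (-5)+3 = -2
i=2,k=1: odd sum, res = (-2)-1 = -3
i=2,k=2: even sum, res = (-3)+4 = 1
i=2,k=3: odd sum, res = 1-3 = -2
i=3,k=1: even sum, res = (-2)+3 = 1
i=3,k=2: odd sum, res = 1-2 = -1
i=3,k=3: even sum, res = (-1)+9 = 8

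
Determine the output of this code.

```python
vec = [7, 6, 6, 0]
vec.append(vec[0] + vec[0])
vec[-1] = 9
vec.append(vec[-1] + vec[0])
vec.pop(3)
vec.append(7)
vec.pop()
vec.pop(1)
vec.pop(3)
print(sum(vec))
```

22

append vec[0]+vec[0] = 7+7 = 14 → [7, 6, 6, 0, 14]
vec[-1] = 9 → [7, 6, 6, 0, 9]
append vec[-1]+vec[0] = 9+7 = 16 → [7, 6, 6, 0, 9, 16]
pop(3) removes 0 → [7, 6, 6, 9, 16]
append 7 → [7, 6, 6, 9, 16, 7]
pop() removes 7 → [7, 6, 6, 9, 16]
pop(1) removes 6 → [7, 6, 9, 16]
pop(3) removes 16 → [7, 6, 9]
sum = 22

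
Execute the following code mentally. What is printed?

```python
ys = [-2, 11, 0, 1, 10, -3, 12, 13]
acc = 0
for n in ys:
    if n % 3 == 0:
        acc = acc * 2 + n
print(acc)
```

n=-2: not %3==0
n=11: not %3==0
n=0: %3==0, acc = 0*2+0 = 0
n=1: not %3==0
n=10: not %3==0
n=-3: %3==0, acc = 0*2+(-3) = -3
n=12: %3==0, acc = (-3)*2+12 = 6
n=13: not %3==0

6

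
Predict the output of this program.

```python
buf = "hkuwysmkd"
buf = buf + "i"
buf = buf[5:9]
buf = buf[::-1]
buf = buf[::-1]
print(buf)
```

+ 'i' → 'hkuwysmkdi'
slice [5:9] → 'smkd'
reverse → 'dkms'
reverse → 'smkd'

smkd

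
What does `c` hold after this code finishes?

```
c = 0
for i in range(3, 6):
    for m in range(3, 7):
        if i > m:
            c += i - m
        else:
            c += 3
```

31

i=3,m=3: not 3>3, c = 0+3 = 3
i=3,m=4: not 3>4, c = 3+3 = 6
i=3,m=5: not 3>5, c = 6+3 = 9
i=3,m=6: not 3>6, c = 9+3 = 12
i=4,m=3: 4>3, c = 12+1 = 13
i=4,m=4: not 4>4, c = 13+3 = 16
i=4,m=5: not 4>5, c = 16+3 = 19
i=4,m=6: not 4>6, c = 19+3 = 22
i=5,m=3: 5>3, c = 22+2 = 24
i=5,m=4: 5>4, c = 24+1 = 25
i=5,m=5: not 5>5, c = 25+3 = 28
i=5,m=6: not 5>6, c = 28+3 = 31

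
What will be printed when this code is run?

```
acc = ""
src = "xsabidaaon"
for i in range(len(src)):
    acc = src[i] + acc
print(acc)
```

i=0: prepend 'x' → 'x'
i=1: prepend 's' → 'sx'
i=2: prepend 'a' → 'asx'
i=3: prepend 'b' → 'basx'
i=4: prepend 'i' → 'ibasx'
i=5: prepend 'd' → 'dibasx'
i=6: prepend 'a' → 'adibasx'
i=7: prepend 'a' → 'aadibasx'
i=8: prepend 'o' → 'oaadibasx'
i=9: prepend 'n' → 'noaadibasx'

noaadibasx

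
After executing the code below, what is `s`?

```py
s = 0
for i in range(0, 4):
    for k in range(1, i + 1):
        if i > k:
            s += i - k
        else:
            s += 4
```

i=1,k=1: not 1>1, s = 0+4 = 4
i=2,k=1: 2>1, s = 4+1 = 5
i=2,k=2: not 2>2, s = 5+4 = 9
i=3,k=1: 3>1, s = 9+2 = 11
i=3,k=2: 3>2, s = 11+1 = 12
i=3,k=3: not 3>3, s = 12+4 = 16

16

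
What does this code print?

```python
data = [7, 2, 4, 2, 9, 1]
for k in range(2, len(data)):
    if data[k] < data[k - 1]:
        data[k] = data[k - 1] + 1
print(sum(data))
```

37

k=2: 4>=2, unchanged → [7, 2, 4, 2, 9, 1]
k=3: 2<4, data[3] = 4+1 = 5 → [7, 2, 4, 5, 9, 1]
k=4: 9>=5, unchanged → [7, 2, 4, 5, 9, 1]
k=5: 1<9, data[5] = 9+1 = 10 → [7, 2, 4, 5, 9, 10]
sum = 37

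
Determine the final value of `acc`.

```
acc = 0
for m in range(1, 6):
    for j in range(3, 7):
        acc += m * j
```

270

m=1,j=3: acc = 0+3 = 3
m=1,j=4: acc = 3+4 = 7
m=1,j=5: acc = 7+5 = 12
m=1,j=6: acc = 12+6 = 18
m=2,j=3: acc = 18+6 = 24
m=2,j=4: acc = 24+8 = 32
m=2,j=5: acc = 32+10 = 42
m=2,j=6: acc = 42+12 = 54
m=3,j=3: acc = 54+9 = 63
m=3,j=4: acc = 63+12 = 75
m=3,j=5: acc = 75+15 = 90
m=3,j=6: acc = 90+18 = 108
m=4,j=3: acc = 108+12 = 120
m=4,j=4: acc = 120+16 = 136
m=4,j=5: acc = 136+20 = 156
m=4,j=6: acc = 156+24 = 180
m=5,j=3: acc = 180+15 = 195
m=5,j=4: acc = 195+20 = 215
m=5,j=5: acc = 215+25 = 240
m=5,j=6: acc = 240+30 = 270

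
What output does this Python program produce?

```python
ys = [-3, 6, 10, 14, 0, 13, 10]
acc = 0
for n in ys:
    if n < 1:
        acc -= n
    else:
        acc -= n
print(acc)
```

-50

n=-3: <1, acc = 0-(-3) = 3
n=6: not <1, acc = 3-6 = -3
n=10: not <1, acc = (-3)-10 = -13
n=14: not <1, acc = (-13)-14 = -27
n=0: <1, acc = (-27)-0 = -27
n=13: not <1, acc = (-27)-13 = -40
n=10: not <1, acc = (-40)-10 = -50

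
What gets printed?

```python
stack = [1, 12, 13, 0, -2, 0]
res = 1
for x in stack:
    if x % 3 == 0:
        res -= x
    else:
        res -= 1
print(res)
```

-14

x=1: not %3==0, res = 1-1 = 0
x=12: %3==0, res = 0-12 = -12
x=13: not %3==0, res = (-12)-1 = -13
x=0: %3==0, res = (-13)-0 = -13
x=-2: not %3==0, res = (-13)-1 = -14
x=0: %3==0, res = (-14)-0 = -14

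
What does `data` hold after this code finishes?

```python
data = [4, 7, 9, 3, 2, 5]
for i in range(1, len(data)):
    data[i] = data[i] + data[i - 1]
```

i=1: data[1] = 7+4 = 11 → [4, 11, 9, 3, 2, 5]
i=2: data[2] = 9+11 = 20 → [4, 11, 20, 3, 2, 5]
i=3: data[3] = 3+20 = 23 → [4, 11, 20, 23, 2, 5]
i=4: data[4] = 2+23 = 25 → [4, 11, 20, 23, 25, 5]
i=5: data[5] = 5+25 = 30 → [4, 11, 20, 23, 25, 30]

[4, 11, 20, 23, 25, 30]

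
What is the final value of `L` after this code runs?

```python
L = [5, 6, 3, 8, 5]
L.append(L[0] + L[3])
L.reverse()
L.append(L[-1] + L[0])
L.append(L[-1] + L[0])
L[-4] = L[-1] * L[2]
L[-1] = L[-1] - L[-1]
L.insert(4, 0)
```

[13, 5, 8, 3, 0, 248, 5, 18, 0]

append L[0]+L[3] = 5+8 = 13 → [5, 6, 3, 8, 5, 13]
reverse → [13, 5, 8, 3, 6, 5]
append L[-1]+L[0] = 5+13 = 18 → [13, 5, 8, 3, 6, 5, 18]
append L[-1]+L[0] = 18+13 = 31 → [13, 5, 8, 3, 6, 5, 18, 31]
L[-4] = L[-1]*L[2] = 31*8 = 248 → [13, 5, 8, 3, 248, 5, 18, 31]
L[-1] = L[-1]-L[-1] = 31-31 = 0 → [13, 5, 8, 3, 248, 5, 18, 0]
insert 0 at 4 → [13, 5, 8, 3, 0, 248, 5, 18, 0]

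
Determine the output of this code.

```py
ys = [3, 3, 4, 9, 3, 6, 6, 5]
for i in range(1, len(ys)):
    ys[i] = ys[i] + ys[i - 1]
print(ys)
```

[3, 6, 10, 19, 22, 28, 34, 39]

i=1: ys[1] = 3+3 = 6 → [3, 6, 4, 9, 3, 6, 6, 5]
i=2: ys[2] = 4+6 = 10 → [3, 6, 10, 9, 3, 6, 6, 5]
i=3: ys[3] = 9+10 = 19 → [3, 6, 10, 19, 3, 6, 6, 5]
i=4: ys[4] = 3+19 = 22 → [3, 6, 10, 19, 22, 6, 6, 5]
i=5: ys[5] = 6+22 = 28 → [3, 6, 10, 19, 22, 28, 6, 5]
i=6: ys[6] = 6+28 = 34 → [3, 6, 10, 19, 22, 28, 34, 5]
i=7: ys[7] = 5+34 = 39 → [3, 6, 10, 19, 22, 28, 34, 39]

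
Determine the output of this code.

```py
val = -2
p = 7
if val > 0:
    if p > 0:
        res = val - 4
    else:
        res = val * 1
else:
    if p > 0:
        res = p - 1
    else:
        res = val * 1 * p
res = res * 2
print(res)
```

12

val=-2, p=7
val > 0 is False; p > 0 is True
→ res = p - 1 = 6
res = 6*2 = 12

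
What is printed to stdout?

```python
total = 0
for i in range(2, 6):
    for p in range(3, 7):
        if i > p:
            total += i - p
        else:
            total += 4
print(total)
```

56

i=2,p=3: not 2>3, total = 0+4 = 4
i=2,p=4: not 2>4, total = 4+4 = 8
i=2,p=5: not 2>5, total = 8+4 = 12
i=2,p=6: not 2>6, total = 12+4 = 16
i=3,p=3: not 3>3, total = 16+4 = 20
i=3,p=4: not 3>4, total = 20+4 = 24
i=3,p=5: not 3>5, total = 24+4 = 28
i=3,p=6: not 3>6, total = 28+4 = 32
i=4,p=3: 4>3, total = 32+1 = 33
i=4,p=4: not 4>4, total = 33+4 = 37
i=4,p=5: not 4>5, total = 37+4 = 41
i=4,p=6: not 4>6, total = 41+4 = 45
i=5,p=3: 5>3, total = 45+2 = 47
i=5,p=4: 5>4, total = 47+1 = 48
i=5,p=5: not 5>5, total = 48+4 = 52
i=5,p=6: not 5>6, total = 52+4 = 56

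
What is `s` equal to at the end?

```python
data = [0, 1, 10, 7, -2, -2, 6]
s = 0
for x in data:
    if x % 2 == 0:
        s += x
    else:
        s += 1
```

14

x=0: even, s = 0+0 = 0
x=1: not even, s = 0+1 = 1
x=10: even, s = 1+10 = 11
x=7: not even, s = 11+1 = 12
x=-2: even, s = 12+(-2) = 10
x=-2: even, s = 10+(-2) = 8
x=6: even, s = 8+6 = 14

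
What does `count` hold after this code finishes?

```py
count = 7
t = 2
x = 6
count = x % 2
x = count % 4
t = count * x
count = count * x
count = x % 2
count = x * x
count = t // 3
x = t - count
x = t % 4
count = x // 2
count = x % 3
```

0

count = 6%2 = 0
x = 0%4 = 0
t = 0*0 = 0
count = 0*0 = 0
count = 0%2 = 0
count = 0*0 = 0
count = 0//3 = 0
x = 0-0 = 0
x = 0%4 = 0
count = 0//2 = 0
count = 0%3 = 0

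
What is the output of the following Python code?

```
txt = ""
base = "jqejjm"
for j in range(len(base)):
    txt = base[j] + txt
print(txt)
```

j=0: prepend 'j' → 'j'
j=1: prepend 'q' → 'qj'
j=2: prepend 'e' → 'eqj'
j=3: prepend 'j' → 'jeqj'
j=4: prepend 'j' → 'jjeqj'
j=5: prepend 'm' → 'mjjeqj'

mjjeqj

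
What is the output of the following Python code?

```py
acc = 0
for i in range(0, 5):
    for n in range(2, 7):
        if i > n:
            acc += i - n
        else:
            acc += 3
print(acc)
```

i=0,n=2: not 0>2, acc = 0+3 = 3
i=0,n=3: not 0>3, acc = 3+3 = 6
i=0,n=4: not 0>4, acc = 6+3 = 9
i=0,n=5: not 0>5, acc = 9+3 = 12
i=0,n=6: not 0>6, acc = 12+3 = 15
i=1,n=2: not 1>2, acc = 15+3 = 18
i=1,n=3: not 1>3, acc = 18+3 = 21
i=1,n=4: not 1>4, acc = 21+3 = 24
i=1,n=5: not 1>5, acc = 24+3 = 27
i=1,n=6: not 1>6, acc = 27+3 = 30
i=2,n=2: not 2>2, acc = 30+3 = 33
i=2,n=3: not 2>3, acc = 33+3 = 36
i=2,n=4: not 2>4, acc = 36+3 = 39
i=2,n=5: not 2>5, acc = 39+3 = 42
i=2,n=6: not 2>6, acc = 42+3 = 45
i=3,n=2: 3>2, acc = 45+1 = 46
i=3,n=3: not 3>3, acc = 46+3 = 49
i=3,n=4: not 3>4, acc = 49+3 = 52
i=3,n=5: not 3>5, acc = 52+3 = 55
i=3,n=6: not 3>6, acc = 55+3 = 58
i=4,n=2: 4>2, acc = 58+2 = 60
i=4,n=3: 4>3, acc = 60+1 = 61
i=4,n=4: not 4>4, acc = 61+3 = 64
i=4,n=5: not 4>5, acc = 64+3 = 67
i=4,n=6: not 4>6, acc = 67+3 = 70

70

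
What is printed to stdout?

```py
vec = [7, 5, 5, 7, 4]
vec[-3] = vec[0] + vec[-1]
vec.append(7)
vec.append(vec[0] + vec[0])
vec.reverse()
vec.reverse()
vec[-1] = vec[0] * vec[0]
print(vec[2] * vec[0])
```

77

vec[-3] = vec[0]+vec[-1] = 7+4 = 11 → [7, 5, 11, 7, 4]
append 7 → [7, 5, 11, 7, 4, 7]
append vec[0]+vec[0] = 7+7 = 14 → [7, 5, 11, 7, 4, 7, 14]
reverse → [14, 7, 4, 7, 11, 5, 7]
reverse → [7, 5, 11, 7, 4, 7, 14]
vec[-1] = vec[0]*vec[0] = 7*7 = 49 → [7, 5, 11, 7, 4, 7, 49]
vec[2]*vec[0] = 11*7 = 77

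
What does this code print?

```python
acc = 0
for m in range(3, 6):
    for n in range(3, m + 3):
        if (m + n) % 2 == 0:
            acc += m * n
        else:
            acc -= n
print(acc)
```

117

m=3,n=3: even sum, acc = 0+9 = 9
m=3,n=4: odd sum, acc = 9-4 = 5
m=3,n=5: even sum, acc = 5+15 = 20
m=4,n=3: odd sum, acc = 20-3 = 17
m=4,n=4: even sum, acc = 17+16 = 33
m=4,n=5: odd sum, acc = 33-5 = 28
m=4,n=6: even sum, acc = 28+24 = 52
m=5,n=3: even sum, acc = 52+15 = 67
m=5,n=4: odd sum, acc = 67-4 = 63
m=5,n=5: even sum, acc = 63+25 = 88
m=5,n=6: odd sum, acc = 88-6 = 82
m=5,n=7: even sum, acc = 82+35 = 117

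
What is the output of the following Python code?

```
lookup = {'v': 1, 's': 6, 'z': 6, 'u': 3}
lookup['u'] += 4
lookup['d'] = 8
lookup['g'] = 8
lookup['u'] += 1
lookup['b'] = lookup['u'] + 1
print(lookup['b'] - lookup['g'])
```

1

lookup['u'] = 3+4 = 7 → {'v': 1, 's': 6, 'z': 6, 'u': 7}
lookup['d'] = 8 → {'v': 1, 's': 6, 'z': 6, 'u': 7, 'd': 8}
lookup['g'] = 8 → {'v': 1, 's': 6, 'z': 6, 'u': 7, 'd': 8, 'g': 8}
lookup['u'] = 7+1 = 8 → {'v': 1, 's': 6, 'z': 6, 'u': 8, 'd': 8, 'g': 8}
lookup['b'] = lookup['u']+1 = 9 → {'v': 1, 's': 6, 'z': 6, 'u': 8, 'd': 8, 'g': 8, 'b': 9}
lookup['b']-lookup['g'] = 9-8 = 1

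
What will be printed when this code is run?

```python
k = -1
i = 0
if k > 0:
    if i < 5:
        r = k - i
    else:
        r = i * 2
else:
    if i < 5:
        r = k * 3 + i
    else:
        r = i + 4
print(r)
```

k=-1, i=0
k > 0 is False; i < 5 is True
→ r = k * 3 + i = -3

-3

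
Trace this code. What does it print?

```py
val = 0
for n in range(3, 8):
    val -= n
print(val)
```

n=3: val = 0-3 = -3
n=4: val = (-3)-4 = -7
n=5: val = (-7)-5 = -12
n=6: val = (-12)-6 = -18
n=7: val = (-18)-7 = -25

-25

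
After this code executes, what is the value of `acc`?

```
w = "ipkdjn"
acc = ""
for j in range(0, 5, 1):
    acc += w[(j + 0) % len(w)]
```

j=0: add w[0]='i' → 'i'
j=1: add w[1]='p' → 'ip'
j=2: add w[2]='k' → 'ipk'
j=3: add w[3]='d' → 'ipkd'
j=4: add w[4]='j' → 'ipkdj'

'ipkdj'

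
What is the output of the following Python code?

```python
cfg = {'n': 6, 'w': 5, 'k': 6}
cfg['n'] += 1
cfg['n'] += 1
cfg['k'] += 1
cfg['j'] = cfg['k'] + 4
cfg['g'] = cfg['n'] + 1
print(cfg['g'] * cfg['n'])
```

cfg['n'] = 6+1 = 7 → {'n': 7, 'w': 5, 'k': 6}
cfg['n'] = 7+1 = 8 → {'n': 8, 'w': 5, 'k': 6}
cfg['k'] = 6+1 = 7 → {'n': 8, 'w': 5, 'k': 7}
cfg['j'] = cfg['k']+4 = 11 → {'n': 8, 'w': 5, 'k': 7, 'j': 11}
cfg['g'] = cfg['n']+1 = 9 → {'n': 8, 'w': 5, 'k': 7, 'j': 11, 'g': 9}
cfg['g']*cfg['n'] = 9*8 = 72

72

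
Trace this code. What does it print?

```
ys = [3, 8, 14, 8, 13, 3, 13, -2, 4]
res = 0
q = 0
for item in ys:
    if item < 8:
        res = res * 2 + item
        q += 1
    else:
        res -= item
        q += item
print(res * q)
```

item=3: <8, res = 0*2+3 = 3; q=1
item=8: not <8, res = 3-8 = -5; q=9
item=14: not <8, res = (-5)-14 = -19; q=23
item=8: not <8, res = (-19)-8 = -27; q=31
item=13: not <8, res = (-27)-13 = -40; q=44
item=3: <8, res = (-40)*2+3 = -77; q=45
item=13: not <8, res = (-77)-13 = -90; q=58
item=-2: <8, res = (-90)*2+(-2) = -182; q=59
item=4: <8, res = (-182)*2+4 = -360; q=60
res*q = (-360)*60 = -21600

-21600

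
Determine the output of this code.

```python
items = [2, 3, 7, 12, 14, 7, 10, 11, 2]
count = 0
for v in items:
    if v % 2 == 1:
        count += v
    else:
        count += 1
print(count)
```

33

v=2: not odd, count = 0+1 = 1
v=3: odd, count = 1+3 = 4
v=7: odd, count = 4+7 = 11
v=12: not odd, count = 11+1 = 12
v=14: not odd, count = 12+1 = 13
v=7: odd, count = 13+7 = 20
v=10: not odd, count = 20+1 = 21
v=11: odd, count = 21+11 = 32
v=2: not odd, count = 32+1 = 33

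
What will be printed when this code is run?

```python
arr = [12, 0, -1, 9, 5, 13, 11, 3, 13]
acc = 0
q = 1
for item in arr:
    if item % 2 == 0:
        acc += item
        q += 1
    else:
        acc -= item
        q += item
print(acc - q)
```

item=12: even, acc = 0+12 = 12; q=2
item=0: even, acc = 12+0 = 12; q=3
item=-1: not even, acc = 12-(-1) = 13; q=2
item=9: not even, acc = 13-9 = 4; q=11
item=5: not even, acc = 4-5 = -1; q=16
item=13: not even, acc = (-1)-13 = -14; q=29
item=11: not even, acc = (-14)-11 = -25; q=40
item=3: not even, acc = (-25)-3 = -28; q=43
item=13: not even, acc = (-28)-13 = -41; q=56
acc-q = (-41)-56 = -97

-97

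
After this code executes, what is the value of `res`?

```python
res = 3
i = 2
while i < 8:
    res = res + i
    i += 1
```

i=2: res = 3+2 = 5
i=3: res = 5+3 = 8
i=4: res = 8+4 = 12
i=5: res = 12+5 = 17
i=6: res = 17+6 = 23
i=7: res = 23+7 = 30

30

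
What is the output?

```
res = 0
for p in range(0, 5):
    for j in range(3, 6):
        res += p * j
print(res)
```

120

p=0,j=3: res = 0+0 = 0
p=0,j=4: res = 0+0 = 0
p=0,j=5: res = 0+0 = 0
p=1,j=3: res = 0+3 = 3
p=1,j=4: res = 3+4 = 7
p=1,j=5: res = 7+5 = 12
p=2,j=3: res = 12+6 = 18
p=2,j=4: res = 18+8 = 26
p=2,j=5: res = 26+10 = 36
p=3,j=3: res = 36+9 = 45
p=3,j=4: res = 45+12 = 57
p=3,j=5: res = 57+15 = 72
p=4,j=3: res = 72+12 = 84
p=4,j=4: res = 84+16 = 100
p=4,j=5: res = 100+20 = 120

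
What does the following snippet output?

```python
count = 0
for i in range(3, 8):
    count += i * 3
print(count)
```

i=3: count = 0+3*3 = 9
i=4: count = 9+4*3 = 21
i=5: count = 21+5*3 = 36
i=6: count = 36+6*3 = 54
i=7: count = 54+7*3 = 75

75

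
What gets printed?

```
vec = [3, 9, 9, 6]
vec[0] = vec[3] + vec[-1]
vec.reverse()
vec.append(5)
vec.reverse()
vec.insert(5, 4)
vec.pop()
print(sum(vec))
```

vec[0] = vec[3]+vec[-1] = 6+6 = 12 → [12, 9, 9, 6]
reverse → [6, 9, 9, 12]
append 5 → [6, 9, 9, 12, 5]
reverse → [5, 12, 9, 9, 6]
insert 4 at 5 → [5, 12, 9, 9, 6, 4]
pop() removes 4 → [5, 12, 9, 9, 6]
sum = 41

41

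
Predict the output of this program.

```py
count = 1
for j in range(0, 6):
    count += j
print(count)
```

j=0: count = 1+0 = 1
j=1: count = 1+1 = 2
j=2: count = 2+2 = 4
j=3: count = 4+3 = 7
j=4: count = 7+4 = 11
j=5: count = 11+5 = 16

16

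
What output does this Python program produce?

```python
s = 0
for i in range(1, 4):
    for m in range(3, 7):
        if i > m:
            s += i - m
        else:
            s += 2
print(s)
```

i=1,m=3: not 1>3, s = 0+2 = 2
i=1,m=4: not 1>4, s = 2+2 = 4
i=1,m=5: not 1>5, s = 4+2 = 6
i=1,m=6: not 1>6, s = 6+2 = 8
i=2,m=3: not 2>3, s = 8+2 = 10
i=2,m=4: not 2>4, s = 10+2 = 12
i=2,m=5: not 2>5, s = 12+2 = 14
i=2,m=6: not 2>6, s = 14+2 = 16
i=3,m=3: not 3>3, s = 16+2 = 18
i=3,m=4: not 3>4, s = 18+2 = 20
i=3,m=5: not 3>5, s = 20+2 = 22
i=3,m=6: not 3>6, s = 22+2 = 24

24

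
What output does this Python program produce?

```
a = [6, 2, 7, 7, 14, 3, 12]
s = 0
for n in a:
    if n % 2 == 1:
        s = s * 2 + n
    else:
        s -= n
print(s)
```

n=6: not odd, s = 0-6 = -6
n=2: not odd, s = (-6)-2 = -8
n=7: odd, s = (-8)*2+7 = -9
n=7: odd, s = (-9)*2+7 = -11
n=14: not odd, s = (-11)-14 = -25
n=3: odd, s = (-25)*2+3 = -47
n=12: not odd, s = (-47)-12 = -59

-59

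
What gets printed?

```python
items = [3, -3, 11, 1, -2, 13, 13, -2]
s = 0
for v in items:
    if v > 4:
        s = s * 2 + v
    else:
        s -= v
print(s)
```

89

v=3: not >4, s = 0-3 = -3
v=-3: not >4, s = (-3)-(-3) = 0
v=11: >4, s = 0*2+11 = 11
v=1: not >4, s = 11-1 = 10
v=-2: not >4, s = 10-(-2) = 12
v=13: >4, s = 12*2+13 = 37
v=13: >4, s = 37*2+13 = 87
v=-2: not >4, s = 87-(-2) = 89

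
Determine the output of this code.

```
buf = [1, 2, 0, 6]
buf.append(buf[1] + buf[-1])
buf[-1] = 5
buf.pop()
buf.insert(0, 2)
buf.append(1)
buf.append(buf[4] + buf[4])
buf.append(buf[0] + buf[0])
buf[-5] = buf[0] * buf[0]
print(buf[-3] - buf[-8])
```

-1

append buf[1]+buf[-1] = 2+6 = 8 → [1, 2, 0, 6, 8]
buf[-1] = 5 → [1, 2, 0, 6, 5]
pop() removes 5 → [1, 2, 0, 6]
insert 2 at 0 → [2, 1, 2, 0, 6]
append 1 → [2, 1, 2, 0, 6, 1]
append buf[4]+buf[4] = 6+6 = 12 → [2, 1, 2, 0, 6, 1, 12]
append buf[0]+buf[0] = 2+2 = 4 → [2, 1, 2, 0, 6, 1, 12, 4]
buf[-5] = buf[0]*buf[0] = 2*2 = 4 → [2, 1, 2, 4, 6, 1, 12, 4]
buf[-3]-buf[-8] = 1-2 = -1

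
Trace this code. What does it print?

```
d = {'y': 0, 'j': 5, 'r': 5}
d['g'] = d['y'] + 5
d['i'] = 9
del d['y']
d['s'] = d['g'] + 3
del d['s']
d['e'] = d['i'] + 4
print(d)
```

{'j': 5, 'r': 5, 'g': 5, 'i': 9, 'e': 13}

d['g'] = d['y']+5 = 5 → {'y': 0, 'j': 5, 'r': 5, 'g': 5}
d['i'] = 9 → {'y': 0, 'j': 5, 'r': 5, 'g': 5, 'i': 9}
del 'y' → {'j': 5, 'r': 5, 'g': 5, 'i': 9}
d['s'] = d['g']+3 = 8 → {'j': 5, 'r': 5, 'g': 5, 'i': 9, 's': 8}
del 's' → {'j': 5, 'r': 5, 'g': 5, 'i': 9}
d['e'] = d['i']+4 = 13 → {'j': 5, 'r': 5, 'g': 5, 'i': 9, 'e': 13}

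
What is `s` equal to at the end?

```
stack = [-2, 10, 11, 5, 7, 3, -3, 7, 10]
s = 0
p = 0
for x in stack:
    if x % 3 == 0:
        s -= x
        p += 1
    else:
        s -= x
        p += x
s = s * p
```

-2400

x=-2: not %3==0, s = 0-(-2) = 2; p=-2
x=10: not %3==0, s = 2-10 = -8; p=8
x=11: not %3==0, s = (-8)-11 = -19; p=19
x=5: not %3==0, s = (-19)-5 = -24; p=24
x=7: not %3==0, s = (-24)-7 = -31; p=31
x=3: %3==0, s = (-31)-3 = -34; p=32
x=-3: %3==0, s = (-34)-(-3) = -31; p=33
x=7: not %3==0, s = (-31)-7 = -38; p=40
x=10: not %3==0, s = (-38)-10 = -48; p=50
s*p = (-48)*50 = -2400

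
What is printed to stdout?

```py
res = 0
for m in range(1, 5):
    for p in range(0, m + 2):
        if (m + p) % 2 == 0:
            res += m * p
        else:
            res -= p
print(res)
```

20

m=1,p=0: odd sum, res = 0-0 = 0
m=1,p=1: even sum, res = 0+1 = 1
m=1,p=2: odd sum, res = 1-2 = -1
m=2,p=0: even sum, res = (-1)+0 = -1
m=2,p=1: odd sum, res = (-1)-1 = -2
m=2,p=2: even sum, res = (-2)+4 = 2
m=2,p=3: odd sum, res = 2-3 = -1
m=3,p=0: odd sum, res = (-1)-0 = -1
m=3,p=1: even sum, res = (-1)+3 = 2
m=3,p=2: odd sum, res = 2-2 = 0
m=3,p=3: even sum, res = 0+9 = 9
m=3,p=4: odd sum, res = 9-4 = 5
m=4,p=0: even sum, res = 5+0 = 5
m=4,p=1: odd sum, res = 5-1 = 4
m=4,p=2: even sum, res = 4+8 = 12
m=4,p=3: odd sum, res = 12-3 = 9
m=4,p=4: even sum, res = 9+16 = 25
m=4,p=5: odd sum, res = 25-5 = 20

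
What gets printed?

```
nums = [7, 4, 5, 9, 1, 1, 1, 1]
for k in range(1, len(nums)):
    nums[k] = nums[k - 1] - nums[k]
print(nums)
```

k=1: nums[1] = 7-4 = 3 → [7, 3, 5, 9, 1, 1, 1, 1]
k=2: nums[2] = 3-5 = -2 → [7, 3, -2, 9, 1, 1, 1, 1]
k=3: nums[3] = (-2)-9 = -11 → [7, 3, -2, -11, 1, 1, 1, 1]
k=4: nums[4] = (-11)-1 = -12 → [7, 3, -2, -11, -12, 1, 1, 1]
k=5: nums[5] = (-12)-1 = -13 → [7, 3, -2, -11, -12, -13, 1, 1]
k=6: nums[6] = (-13)-1 = -14 → [7, 3, -2, -11, -12, -13, -14, 1]
k=7: nums[7] = (-14)-1 = -15 → [7, 3, -2, -11, -12, -13, -14, -15]

[7, 3, -2, -11, -12, -13, -14, -15]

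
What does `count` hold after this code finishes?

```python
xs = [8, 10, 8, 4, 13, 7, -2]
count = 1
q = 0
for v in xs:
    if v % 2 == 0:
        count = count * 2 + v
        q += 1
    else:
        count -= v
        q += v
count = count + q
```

v=8: even, count = 1*2+8 = 10; q=1
v=10: even, count = 10*2+10 = 30; q=2
v=8: even, count = 30*2+8 = 68; q=3
v=4: even, count = 68*2+4 = 140; q=4
v=13: not even, count = 140-13 = 127; q=17
v=7: not even, count = 127-7 = 120; q=24
v=-2: even, count = 120*2+(-2) = 238; q=25
count+q = 238+25 = 263

263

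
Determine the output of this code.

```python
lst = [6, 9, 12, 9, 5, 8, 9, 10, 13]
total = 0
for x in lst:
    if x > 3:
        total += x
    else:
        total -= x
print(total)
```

x=6: >3, total = 0+6 = 6
x=9: >3, total = 6+9 = 15
x=12: >3, total = 15+12 = 27
x=9: >3, total = 27+9 = 36
x=5: >3, total = 36+5 = 41
x=8: >3, total = 41+8 = 49
x=9: >3, total = 49+9 = 58
x=10: >3, total = 58+10 = 68
x=13: >3, total = 68+13 = 81

81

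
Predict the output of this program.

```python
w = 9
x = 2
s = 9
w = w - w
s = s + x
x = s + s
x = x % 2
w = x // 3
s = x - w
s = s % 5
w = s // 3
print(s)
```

0

w = 9-9 = 0
s = 9+2 = 11
x = 11+11 = 22
x = 22%2 = 0
w = 0//3 = 0
s = 0-0 = 0
s = 0%5 = 0
w = 0//3 = 0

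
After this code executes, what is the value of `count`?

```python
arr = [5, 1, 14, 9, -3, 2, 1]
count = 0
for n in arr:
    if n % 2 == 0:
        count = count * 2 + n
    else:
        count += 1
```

n=5: not even, count = 0+1 = 1
n=1: not even, count = 1+1 = 2
n=14: even, count = 2*2+14 = 18
n=9: not even, count = 18+1 = 19
n=-3: not even, count = 19+1 = 20
n=2: even, count = 20*2+2 = 42
n=1: not even, count = 42+1 = 43

43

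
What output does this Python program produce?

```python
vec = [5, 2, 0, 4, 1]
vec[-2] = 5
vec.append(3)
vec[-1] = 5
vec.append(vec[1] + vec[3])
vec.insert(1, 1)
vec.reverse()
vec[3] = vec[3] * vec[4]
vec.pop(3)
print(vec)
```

vec[-2] = 5 → [5, 2, 0, 5, 1]
append 3 → [5, 2, 0, 5, 1, 3]
vec[-1] = 5 → [5, 2, 0, 5, 1, 5]
append vec[1]+vec[3] = 2+5 = 7 → [5, 2, 0, 5, 1, 5, 7]
insert 1 at 1 → [5, 1, 2, 0, 5, 1, 5, 7]
reverse → [7, 5, 1, 5, 0, 2, 1, 5]
vec[3] = vec[3]*vec[4] = 5*0 = 0 → [7, 5, 1, 0, 0, 2, 1, 5]
pop(3) removes 0 → [7, 5, 1, 0, 2, 1, 5]

[7, 5, 1, 0, 2, 1, 5]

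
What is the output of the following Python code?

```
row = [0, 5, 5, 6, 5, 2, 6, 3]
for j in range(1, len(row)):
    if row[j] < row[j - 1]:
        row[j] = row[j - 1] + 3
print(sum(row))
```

j=1: 5>=0, unchanged → [0, 5, 5, 6, 5, 2, 6, 3]
j=2: 5>=5, unchanged → [0, 5, 5, 6, 5, 2, 6, 3]
j=3: 6>=5, unchanged → [0, 5, 5, 6, 5, 2, 6, 3]
j=4: 5<6, row[4] = 6+3 = 9 → [0, 5, 5, 6, 9, 2, 6, 3]
j=5: 2<9, row[5] = 9+3 = 12 → [0, 5, 5, 6, 9, 12, 6, 3]
j=6: 6<12, row[6] = 12+3 = 15 → [0, 5, 5, 6, 9, 12, 15, 3]
j=7: 3<15, row[7] = 15+3 = 18 → [0, 5, 5, 6, 9, 12, 15, 18]
sum = 70

70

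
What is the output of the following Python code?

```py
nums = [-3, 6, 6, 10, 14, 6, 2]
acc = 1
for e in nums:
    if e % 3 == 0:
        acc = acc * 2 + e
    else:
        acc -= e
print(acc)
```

-16

e=-3: %3==0, acc = 1*2+(-3) = -1
e=6: %3==0, acc = (-1)*2+6 = 4
e=6: %3==0, acc = 4*2+6 = 14
e=10: not %3==0, acc = 14-10 = 4
e=14: not %3==0, acc = 4-14 = -10
e=6: %3==0, acc = (-10)*2+6 = -14
e=2: not %3==0, acc = (-14)-2 = -16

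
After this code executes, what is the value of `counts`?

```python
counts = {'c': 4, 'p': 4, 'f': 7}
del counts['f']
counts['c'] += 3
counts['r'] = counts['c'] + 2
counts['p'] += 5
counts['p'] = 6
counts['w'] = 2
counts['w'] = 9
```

del 'f' → {'c': 4, 'p': 4}
counts['c'] = 4+3 = 7 → {'c': 7, 'p': 4}
counts['r'] = counts['c']+2 = 9 → {'c': 7, 'p': 4, 'r': 9}
counts['p'] = 4+5 = 9 → {'c': 7, 'p': 9, 'r': 9}
counts['p'] = 6 → {'c': 7, 'p': 6, 'r': 9}
counts['w'] = 2 → {'c': 7, 'p': 6, 'r': 9, 'w': 2}
counts['w'] = 9 → {'c': 7, 'p': 6, 'r': 9, 'w': 9}

{'c': 7, 'p': 6, 'r': 9, 'w': 9}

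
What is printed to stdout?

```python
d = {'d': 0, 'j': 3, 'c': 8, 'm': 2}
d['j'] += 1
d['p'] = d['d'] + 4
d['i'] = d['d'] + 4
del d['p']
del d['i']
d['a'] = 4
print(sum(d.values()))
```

18

d['j'] = 3+1 = 4 → {'d': 0, 'j': 4, 'c': 8, 'm': 2}
d['p'] = d['d']+4 = 4 → {'d': 0, 'j': 4, 'c': 8, 'm': 2, 'p': 4}
d['i'] = d['d']+4 = 4 → {'d': 0, 'j': 4, 'c': 8, 'm': 2, 'p': 4, 'i': 4}
del 'p' → {'d': 0, 'j': 4, 'c': 8, 'm': 2, 'i': 4}
del 'i' → {'d': 0, 'j': 4, 'c': 8, 'm': 2}
d['a'] = 4 → {'d': 0, 'j': 4, 'c': 8, 'm': 2, 'a': 4}
sum of values = 18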